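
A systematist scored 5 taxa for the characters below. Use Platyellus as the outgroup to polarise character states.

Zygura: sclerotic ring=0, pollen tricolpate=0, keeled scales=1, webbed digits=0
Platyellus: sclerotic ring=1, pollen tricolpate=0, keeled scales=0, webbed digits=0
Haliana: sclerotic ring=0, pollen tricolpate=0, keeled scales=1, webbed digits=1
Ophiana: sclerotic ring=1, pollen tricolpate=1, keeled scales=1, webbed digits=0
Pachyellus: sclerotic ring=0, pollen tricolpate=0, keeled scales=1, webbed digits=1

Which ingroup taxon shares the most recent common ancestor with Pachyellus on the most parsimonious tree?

Character polarity is set by the outgroup: the derived state is whichever differs from the outgroup's state, so for sclerotic ring the derived state is '0', and for the remaining characters it is '1'.
Only Haliana, Pachyellus, and Zygura show the derived state '0' for sclerotic ring, supporting them as a clade.
pollen tricolpate (derived state '1') is unique to Ophiana (autapomorphy; uninformative for grouping).
keeled scales (derived state '1') is shared by all ingroup taxa — unites the whole ingroup.
Only Haliana and Pachyellus show the derived state '1' for webbed digits, supporting them as a clade.
Most parsimonious ingroup topology: (Ophiana,((Haliana,Pachyellus),Zygura)).
Pachyellus and Haliana form a cherry on this tree, so they are sister taxa.

Haliana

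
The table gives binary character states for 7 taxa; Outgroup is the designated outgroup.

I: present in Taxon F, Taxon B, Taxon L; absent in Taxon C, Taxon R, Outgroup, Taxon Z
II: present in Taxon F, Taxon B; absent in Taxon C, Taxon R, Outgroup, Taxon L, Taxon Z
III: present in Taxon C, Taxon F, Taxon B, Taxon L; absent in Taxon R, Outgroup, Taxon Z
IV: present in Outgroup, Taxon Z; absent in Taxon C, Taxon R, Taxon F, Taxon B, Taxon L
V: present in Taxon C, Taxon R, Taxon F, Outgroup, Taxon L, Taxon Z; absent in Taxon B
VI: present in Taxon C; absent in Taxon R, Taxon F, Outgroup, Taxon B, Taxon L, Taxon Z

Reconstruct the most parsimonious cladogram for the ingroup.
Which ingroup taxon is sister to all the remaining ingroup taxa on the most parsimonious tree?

Taxon Z

Character polarity is set by the outgroup: the derived state is whichever differs from the outgroup's state, so for IV, V the derived state is 'absent', and for the remaining characters it is 'present'.
I (derived state 'present') is shared by Taxon B, Taxon F, and Taxon L — a synapomorphy uniting that clade.
II: derived state 'present' in Taxon B and Taxon F only — synapomorphy for {Taxon B, Taxon F}.
Only Taxon B, Taxon C, Taxon F, and Taxon L show the derived state 'present' for III, supporting them as a clade.
IV: derived state 'absent' in Taxon B, Taxon C, Taxon F, Taxon L, and Taxon R only — synapomorphy for {Taxon B, Taxon C, Taxon F, Taxon L, Taxon R}.
V: derived state 'absent' in Taxon B only — an autapomorphy, so it tells us nothing about relationships among taxa.
VI: derived state 'present' in Taxon C only — an autapomorphy, so it tells us nothing about relationships among taxa.
Most parsimonious ingroup topology: (((((Taxon F,Taxon B),Taxon L),Taxon C),Taxon R),Taxon Z).
Taxon Z is sister to the clade containing all other ingroup taxa, so it is the earliest-diverging (most basal) ingroup lineage.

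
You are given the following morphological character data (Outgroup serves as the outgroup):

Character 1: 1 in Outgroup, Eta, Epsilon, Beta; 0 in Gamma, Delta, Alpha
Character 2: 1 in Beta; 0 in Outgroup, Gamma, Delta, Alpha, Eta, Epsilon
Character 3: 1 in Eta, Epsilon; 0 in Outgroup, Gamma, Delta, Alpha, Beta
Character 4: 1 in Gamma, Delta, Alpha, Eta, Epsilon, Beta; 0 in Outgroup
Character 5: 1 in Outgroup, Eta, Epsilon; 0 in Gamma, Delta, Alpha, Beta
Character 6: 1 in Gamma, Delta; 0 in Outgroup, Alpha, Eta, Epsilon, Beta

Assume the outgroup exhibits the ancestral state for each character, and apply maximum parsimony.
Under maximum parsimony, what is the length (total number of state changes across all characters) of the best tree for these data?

Character polarity is set by the outgroup: the derived state is whichever differs from the outgroup's state, so for Character 1, Character 5 the derived state is '0', and for the remaining characters it is '1'.
Character 1 (derived state '0') is shared by Alpha, Delta, and Gamma — a synapomorphy uniting that clade.
Character 2: derived state '1' in Beta only — an autapomorphy, so it tells us nothing about relationships among taxa.
Character 3: derived state '1' in Epsilon and Eta only — synapomorphy for {Epsilon, Eta}.
All ingroup taxa share the derived state '1' for Character 4; it defines the ingroup but does not resolve relationships within it.
Character 5: derived state '0' in Alpha, Beta, Delta, and Gamma only — synapomorphy for {Alpha, Beta, Delta, Gamma}.
Only Delta and Gamma show the derived state '1' for Character 6, supporting them as a clade.
Most parsimonious ingroup topology: ((((Gamma,Delta),Alpha),Beta),(Eta,Epsilon)).
Changes per character on this tree: Character 1: 1; Character 2: 1; Character 3: 1; Character 4: 1; Character 5: 1; Character 6: 1.
Total = 6.

6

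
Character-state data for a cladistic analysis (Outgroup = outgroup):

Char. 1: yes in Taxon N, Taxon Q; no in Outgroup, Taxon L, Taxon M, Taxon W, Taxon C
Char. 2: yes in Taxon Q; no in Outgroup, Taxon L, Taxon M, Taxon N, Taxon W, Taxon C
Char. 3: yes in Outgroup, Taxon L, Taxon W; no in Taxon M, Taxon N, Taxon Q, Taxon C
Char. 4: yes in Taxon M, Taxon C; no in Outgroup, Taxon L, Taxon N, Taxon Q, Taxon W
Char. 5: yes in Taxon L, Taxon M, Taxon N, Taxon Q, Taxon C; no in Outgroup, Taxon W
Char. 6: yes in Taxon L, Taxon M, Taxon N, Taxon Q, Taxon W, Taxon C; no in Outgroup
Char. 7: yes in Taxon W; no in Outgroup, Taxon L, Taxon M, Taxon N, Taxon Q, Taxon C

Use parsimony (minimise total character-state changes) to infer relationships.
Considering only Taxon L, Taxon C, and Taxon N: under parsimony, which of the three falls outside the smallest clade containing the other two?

Taxon L

Character polarity is set by the outgroup: the derived state is whichever differs from the outgroup's state, so for Char. 3 the derived state is 'no', and for the remaining characters it is 'yes'.
Only Taxon N and Taxon Q show the derived state 'yes' for Char. 1, supporting them as a clade.
Char. 2: derived state 'yes' in Taxon Q only — an autapomorphy, so it tells us nothing about relationships among taxa.
Char. 3: derived state 'no' in Taxon C, Taxon M, Taxon N, and Taxon Q only — synapomorphy for {Taxon C, Taxon M, Taxon N, Taxon Q}.
Char. 4 (derived state 'yes') is shared by Taxon C and Taxon M — a synapomorphy uniting that clade.
Char. 5: derived state 'yes' in Taxon C, Taxon L, Taxon M, Taxon N, and Taxon Q only — synapomorphy for {Taxon C, Taxon L, Taxon M, Taxon N, Taxon Q}.
All ingroup taxa share the derived state 'yes' for Char. 6; it defines the ingroup but does not resolve relationships within it.
Char. 7: derived state 'yes' in Taxon W only — an autapomorphy, so it tells us nothing about relationships among taxa.
Most parsimonious ingroup topology: ((Taxon L,((Taxon M,Taxon C),(Taxon N,Taxon Q))),Taxon W).
Taxon N and Taxon C share a more recent common ancestor with each other than either does with Taxon L, so Taxon L is the least closely related of the three.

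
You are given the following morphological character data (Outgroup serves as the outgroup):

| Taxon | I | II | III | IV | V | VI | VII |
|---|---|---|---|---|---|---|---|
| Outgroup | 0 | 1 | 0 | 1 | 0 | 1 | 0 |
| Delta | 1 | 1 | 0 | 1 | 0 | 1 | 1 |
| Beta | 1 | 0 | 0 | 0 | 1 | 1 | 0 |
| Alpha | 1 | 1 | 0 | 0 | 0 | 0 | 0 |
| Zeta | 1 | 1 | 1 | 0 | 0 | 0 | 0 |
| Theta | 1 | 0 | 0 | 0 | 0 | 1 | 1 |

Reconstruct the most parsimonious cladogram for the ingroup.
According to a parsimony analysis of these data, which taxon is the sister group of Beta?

Character polarity is set by the outgroup: the derived state is whichever differs from the outgroup's state, so for II, IV, VI the derived state is '0', and for the remaining characters it is '1'.
All ingroup taxa share the derived state '1' for I; it defines the ingroup but does not resolve relationships within it.
Only Beta and Theta show the derived state '0' for II, supporting them as a clade.
III: derived state '1' in Zeta only — an autapomorphy, so it tells us nothing about relationships among taxa.
IV (derived state '0') is shared by Alpha, Beta, Theta, and Zeta — a synapomorphy uniting that clade.
V: derived state '1' in Beta only — an autapomorphy, so it tells us nothing about relationships among taxa.
VI (derived state '0') is shared by Alpha and Zeta — a synapomorphy uniting that clade.
VII groups Delta and Theta, which is incompatible with the clades supported by the remaining characters; treating it as convergent (homoplasy) costs fewer steps than any alternative tree.
Most parsimonious ingroup topology: (Delta,((Alpha,Zeta),(Beta,Theta))).
Beta and Theta form a cherry on this tree, so they are sister taxa.

Theta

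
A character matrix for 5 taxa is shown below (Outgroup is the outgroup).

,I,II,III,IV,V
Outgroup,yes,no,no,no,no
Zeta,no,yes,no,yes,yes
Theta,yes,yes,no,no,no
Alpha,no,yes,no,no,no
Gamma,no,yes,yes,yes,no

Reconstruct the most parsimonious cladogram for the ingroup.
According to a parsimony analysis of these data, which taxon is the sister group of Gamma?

Zeta

Character polarity is set by the outgroup: the derived state is whichever differs from the outgroup's state, so for I the derived state is 'no', and for the remaining characters it is 'yes'.
Only Alpha, Gamma, and Zeta show the derived state 'no' for I, supporting them as a clade.
All ingroup taxa share the derived state 'yes' for II; it defines the ingroup but does not resolve relationships within it.
III (derived state 'yes') is unique to Gamma (autapomorphy; uninformative for grouping).
IV: derived state 'yes' in Gamma and Zeta only — synapomorphy for {Gamma, Zeta}.
V: derived state 'yes' in Zeta only — an autapomorphy, so it tells us nothing about relationships among taxa.
Most parsimonious ingroup topology: (((Zeta,Gamma),Alpha),Theta).
Gamma and Zeta form a cherry on this tree, so they are sister taxa.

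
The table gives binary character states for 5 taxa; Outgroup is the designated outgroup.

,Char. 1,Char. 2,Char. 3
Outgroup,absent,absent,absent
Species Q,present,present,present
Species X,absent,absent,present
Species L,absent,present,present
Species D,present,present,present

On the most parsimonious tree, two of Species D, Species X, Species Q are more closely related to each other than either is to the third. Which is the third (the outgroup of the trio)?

Species X

The outgroup has state 'absent' for every character, so 'present' is the derived state throughout.
Char. 1: derived state 'present' in Species D and Species Q only — synapomorphy for {Species D, Species Q}.
Char. 2: derived state 'present' in Species D, Species L, and Species Q only — synapomorphy for {Species D, Species L, Species Q}.
Char. 3 (derived state 'present') is shared by all ingroup taxa — unites the whole ingroup.
Most parsimonious ingroup topology: (((Species Q,Species D),Species L),Species X).
Species Q and Species D share a more recent common ancestor with each other than either does with Species X, so Species X is the least closely related of the three.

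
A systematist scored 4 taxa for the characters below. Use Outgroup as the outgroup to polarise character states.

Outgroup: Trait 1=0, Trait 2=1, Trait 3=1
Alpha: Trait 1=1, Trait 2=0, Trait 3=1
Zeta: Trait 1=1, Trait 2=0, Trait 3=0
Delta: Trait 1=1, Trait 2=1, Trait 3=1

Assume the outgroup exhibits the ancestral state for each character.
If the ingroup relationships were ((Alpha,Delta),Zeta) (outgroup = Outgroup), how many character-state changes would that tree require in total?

Map each character onto ((Alpha,Delta),Zeta) (rooted by Outgroup) and count the minimum state changes it requires (Fitch parsimony):
Trait 1: 1; Trait 2: 2; Trait 3: 1.
Total tree length = 4.

4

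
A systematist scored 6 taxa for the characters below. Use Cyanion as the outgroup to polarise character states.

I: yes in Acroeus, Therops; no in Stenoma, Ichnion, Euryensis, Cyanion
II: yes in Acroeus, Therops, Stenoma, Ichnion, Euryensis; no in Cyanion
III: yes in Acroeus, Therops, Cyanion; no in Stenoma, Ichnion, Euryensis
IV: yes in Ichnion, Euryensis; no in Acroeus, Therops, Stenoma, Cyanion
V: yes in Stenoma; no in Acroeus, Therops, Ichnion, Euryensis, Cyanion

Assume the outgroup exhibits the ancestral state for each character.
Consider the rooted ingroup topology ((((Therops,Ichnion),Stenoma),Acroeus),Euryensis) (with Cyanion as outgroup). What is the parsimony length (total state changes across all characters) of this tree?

9

Map each character onto ((((Therops,Ichnion),Stenoma),Acroeus),Euryensis) (rooted by Cyanion) and count the minimum state changes it requires (Fitch parsimony):
I: 2; II: 1; III: 3; IV: 2; V: 1.
Total tree length = 9.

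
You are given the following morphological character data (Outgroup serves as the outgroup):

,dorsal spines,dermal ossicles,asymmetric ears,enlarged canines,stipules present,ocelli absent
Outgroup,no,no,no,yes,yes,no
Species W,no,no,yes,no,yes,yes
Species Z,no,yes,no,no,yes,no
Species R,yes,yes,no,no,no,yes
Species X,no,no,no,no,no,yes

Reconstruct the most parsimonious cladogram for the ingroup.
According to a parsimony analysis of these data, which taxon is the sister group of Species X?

Character polarity is set by the outgroup: the derived state is whichever differs from the outgroup's state, so for enlarged canines, stipules present the derived state is 'no', and for the remaining characters it is 'yes'.
dorsal spines (derived state 'yes') is unique to Species R (autapomorphy; uninformative for grouping).
dermal ossicles (state 'yes') occurs in Species R and Species Z but conflicts with the nesting implied by the other characters — most parsimoniously interpreted as homoplasy.
asymmetric ears: derived state 'yes' in Species W only — an autapomorphy, so it tells us nothing about relationships among taxa.
enlarged canines (derived state 'no') is shared by all ingroup taxa — unites the whole ingroup.
Only Species R and Species X show the derived state 'no' for stipules present, supporting them as a clade.
Only Species R, Species W, and Species X show the derived state 'yes' for ocelli absent, supporting them as a clade.
Most parsimonious ingroup topology: ((Species W,(Species R,Species X)),Species Z).
Species X and Species R form a cherry on this tree, so they are sister taxa.

Species R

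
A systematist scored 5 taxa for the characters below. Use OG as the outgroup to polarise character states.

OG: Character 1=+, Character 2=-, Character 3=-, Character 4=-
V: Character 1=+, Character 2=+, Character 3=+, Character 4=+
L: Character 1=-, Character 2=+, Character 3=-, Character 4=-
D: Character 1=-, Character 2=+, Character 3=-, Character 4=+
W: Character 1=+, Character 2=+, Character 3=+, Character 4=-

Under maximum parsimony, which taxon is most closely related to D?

Character polarity is set by the outgroup: the derived state is whichever differs from the outgroup's state, so for Character 1 the derived state is '-', and for the remaining characters it is '+'.
Only D and L show the derived state '-' for Character 1, supporting them as a clade.
All ingroup taxa share the derived state '+' for Character 2; it defines the ingroup but does not resolve relationships within it.
Character 3: derived state '+' in V and W only — synapomorphy for {V, W}.
Character 4 (state '+') occurs in D and V but conflicts with the nesting implied by the other characters — most parsimoniously interpreted as homoplasy.
Most parsimonious ingroup topology: ((V,W),(L,D)).
D and L form a cherry on this tree, so they are sister taxa.

L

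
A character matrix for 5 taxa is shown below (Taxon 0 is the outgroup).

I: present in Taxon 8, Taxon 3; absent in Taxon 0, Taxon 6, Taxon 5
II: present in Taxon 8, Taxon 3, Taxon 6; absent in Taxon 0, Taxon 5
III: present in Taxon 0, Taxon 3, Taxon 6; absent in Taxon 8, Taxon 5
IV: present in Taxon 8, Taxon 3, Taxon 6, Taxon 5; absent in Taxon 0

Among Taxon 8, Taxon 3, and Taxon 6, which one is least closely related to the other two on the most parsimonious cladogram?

Character polarity is set by the outgroup: the derived state is whichever differs from the outgroup's state, so for III the derived state is 'absent', and for the remaining characters it is 'present'.
Only Taxon 3 and Taxon 8 show the derived state 'present' for I, supporting them as a clade.
Only Taxon 3, Taxon 6, and Taxon 8 show the derived state 'present' for II, supporting them as a clade.
III groups Taxon 5 and Taxon 8, which is incompatible with the clades supported by the remaining characters; treating it as convergent (homoplasy) costs fewer steps than any alternative tree.
IV (derived state 'present') is shared by all ingroup taxa — unites the whole ingroup.
Most parsimonious ingroup topology: (((Taxon 3,Taxon 8),Taxon 6),Taxon 5).
Taxon 3 and Taxon 8 share a more recent common ancestor with each other than either does with Taxon 6, so Taxon 6 is the least closely related of the three.

Taxon 6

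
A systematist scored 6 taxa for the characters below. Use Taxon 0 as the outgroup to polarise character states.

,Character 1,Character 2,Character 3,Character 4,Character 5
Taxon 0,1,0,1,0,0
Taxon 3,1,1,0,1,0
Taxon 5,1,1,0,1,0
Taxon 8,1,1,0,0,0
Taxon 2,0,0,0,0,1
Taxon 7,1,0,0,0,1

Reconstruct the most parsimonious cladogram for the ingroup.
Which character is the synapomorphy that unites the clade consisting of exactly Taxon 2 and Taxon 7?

Character 5

Character polarity is set by the outgroup: the derived state is whichever differs from the outgroup's state, so for Character 1, Character 3 the derived state is '0', and for the remaining characters it is '1'.
Character 1 (derived state '0') is unique to Taxon 2 (autapomorphy; uninformative for grouping).
Character 2: derived state '1' in Taxon 3, Taxon 5, and Taxon 8 only — synapomorphy for {Taxon 3, Taxon 5, Taxon 8}.
Character 3 (derived state '0') is shared by all ingroup taxa — unites the whole ingroup.
Character 4 (derived state '1') is shared by Taxon 3 and Taxon 5 — a synapomorphy uniting that clade.
Character 5 (derived state '1') is shared by Taxon 2 and Taxon 7 — a synapomorphy uniting that clade.
Most parsimonious ingroup topology: (((Taxon 3,Taxon 5),Taxon 8),(Taxon 2,Taxon 7)).
The clade {Taxon 2, Taxon 7} is supported by Character 5: its derived state '1' occurs in exactly those taxa and in no other taxon (including the outgroup).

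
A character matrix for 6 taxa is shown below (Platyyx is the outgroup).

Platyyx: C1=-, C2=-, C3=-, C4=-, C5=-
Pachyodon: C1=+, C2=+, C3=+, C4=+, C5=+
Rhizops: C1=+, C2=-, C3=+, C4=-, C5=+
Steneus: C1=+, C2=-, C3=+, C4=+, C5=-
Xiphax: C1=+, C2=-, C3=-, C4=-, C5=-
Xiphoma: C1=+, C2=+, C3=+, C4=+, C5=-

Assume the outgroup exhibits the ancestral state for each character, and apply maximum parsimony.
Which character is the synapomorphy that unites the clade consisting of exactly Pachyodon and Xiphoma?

C2

The outgroup has state '-' for every character, so '+' is the derived state throughout.
All ingroup taxa share the derived state '+' for C1; it defines the ingroup but does not resolve relationships within it.
Only Pachyodon and Xiphoma show the derived state '+' for C2, supporting them as a clade.
C3: derived state '+' in Pachyodon, Rhizops, Steneus, and Xiphoma only — synapomorphy for {Pachyodon, Rhizops, Steneus, Xiphoma}.
C4 (derived state '+') is shared by Pachyodon, Steneus, and Xiphoma — a synapomorphy uniting that clade.
C5 (state '+') occurs in Pachyodon and Rhizops but conflicts with the nesting implied by the other characters — most parsimoniously interpreted as homoplasy.
Most parsimonious ingroup topology: ((((Pachyodon,Xiphoma),Steneus),Rhizops),Xiphax).
The clade {Pachyodon, Xiphoma} is supported by C2: its derived state '+' occurs in exactly those taxa and in no other taxon (including the outgroup).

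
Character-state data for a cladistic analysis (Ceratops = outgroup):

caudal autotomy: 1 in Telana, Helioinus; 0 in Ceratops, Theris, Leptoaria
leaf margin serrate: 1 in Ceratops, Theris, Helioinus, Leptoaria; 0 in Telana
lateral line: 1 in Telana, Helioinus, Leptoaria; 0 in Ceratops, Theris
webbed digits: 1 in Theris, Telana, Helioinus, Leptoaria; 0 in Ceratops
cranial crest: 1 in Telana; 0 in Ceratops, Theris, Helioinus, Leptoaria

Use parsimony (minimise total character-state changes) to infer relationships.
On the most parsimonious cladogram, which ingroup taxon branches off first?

Character polarity is set by the outgroup: the derived state is whichever differs from the outgroup's state, so for leaf margin serrate the derived state is '0', and for the remaining characters it is '1'.
caudal autotomy (derived state '1') is shared by Helioinus and Telana — a synapomorphy uniting that clade.
leaf margin serrate: derived state '0' in Telana only — an autapomorphy, so it tells us nothing about relationships among taxa.
lateral line: derived state '1' in Helioinus, Leptoaria, and Telana only — synapomorphy for {Helioinus, Leptoaria, Telana}.
webbed digits (derived state '1') is shared by all ingroup taxa — unites the whole ingroup.
cranial crest: derived state '1' in Telana only — an autapomorphy, so it tells us nothing about relationships among taxa.
Most parsimonious ingroup topology: (Theris,((Telana,Helioinus),Leptoaria)).
Theris is sister to the clade containing all other ingroup taxa, so it is the earliest-diverging (most basal) ingroup lineage.

Theris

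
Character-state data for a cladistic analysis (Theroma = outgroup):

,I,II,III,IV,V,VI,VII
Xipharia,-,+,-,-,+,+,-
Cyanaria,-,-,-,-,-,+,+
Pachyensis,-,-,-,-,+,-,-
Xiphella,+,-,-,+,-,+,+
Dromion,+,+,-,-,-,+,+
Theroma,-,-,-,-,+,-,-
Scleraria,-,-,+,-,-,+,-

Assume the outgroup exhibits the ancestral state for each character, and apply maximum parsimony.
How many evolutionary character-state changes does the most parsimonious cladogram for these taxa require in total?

Character polarity is set by the outgroup: the derived state is whichever differs from the outgroup's state, so for V the derived state is '-', and for the remaining characters it is '+'.
Only Dromion and Xiphella show the derived state '+' for I, supporting them as a clade.
II groups Dromion and Xipharia, which is incompatible with the clades supported by the remaining characters; treating it as convergent (homoplasy) costs fewer steps than any alternative tree.
III (derived state '+') is unique to Scleraria (autapomorphy; uninformative for grouping).
IV: derived state '+' in Xiphella only — an autapomorphy, so it tells us nothing about relationships among taxa.
Only Cyanaria, Dromion, Scleraria, and Xiphella show the derived state '-' for V, supporting them as a clade.
VI (derived state '+') is shared by Cyanaria, Dromion, Scleraria, Xipharia, and Xiphella — a synapomorphy uniting that clade.
VII: derived state '+' in Cyanaria, Dromion, and Xiphella only — synapomorphy for {Cyanaria, Dromion, Xiphella}.
Most parsimonious ingroup topology: ((((Cyanaria,(Dromion,Xiphella)),Scleraria),Xipharia),Pachyensis).
Changes per character on this tree: I: 1; II: 2; III: 1; IV: 1; V: 1; VI: 1; VII: 1.
Total = 8.

8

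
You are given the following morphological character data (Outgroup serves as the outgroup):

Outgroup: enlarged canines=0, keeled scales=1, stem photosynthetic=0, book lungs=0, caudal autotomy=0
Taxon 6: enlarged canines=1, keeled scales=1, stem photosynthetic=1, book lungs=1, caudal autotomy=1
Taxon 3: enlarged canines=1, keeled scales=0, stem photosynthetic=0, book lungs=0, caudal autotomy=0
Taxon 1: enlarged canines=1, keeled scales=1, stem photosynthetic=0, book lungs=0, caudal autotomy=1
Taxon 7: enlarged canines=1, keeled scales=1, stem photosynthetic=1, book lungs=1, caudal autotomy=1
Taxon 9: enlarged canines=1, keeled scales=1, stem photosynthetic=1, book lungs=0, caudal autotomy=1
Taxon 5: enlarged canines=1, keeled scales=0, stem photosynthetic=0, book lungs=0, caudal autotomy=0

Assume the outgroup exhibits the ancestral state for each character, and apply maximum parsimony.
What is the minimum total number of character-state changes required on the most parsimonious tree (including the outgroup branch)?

Character polarity is set by the outgroup: the derived state is whichever differs from the outgroup's state, so for keeled scales the derived state is '0', and for the remaining characters it is '1'.
All ingroup taxa share the derived state '1' for enlarged canines; it defines the ingroup but does not resolve relationships within it.
keeled scales (derived state '0') is shared by Taxon 3 and Taxon 5 — a synapomorphy uniting that clade.
stem photosynthetic (derived state '1') is shared by Taxon 6, Taxon 7, and Taxon 9 — a synapomorphy uniting that clade.
book lungs (derived state '1') is shared by Taxon 6 and Taxon 7 — a synapomorphy uniting that clade.
caudal autotomy (derived state '1') is shared by Taxon 1, Taxon 6, Taxon 7, and Taxon 9 — a synapomorphy uniting that clade.
Most parsimonious ingroup topology: ((((Taxon 6,Taxon 7),Taxon 9),Taxon 1),(Taxon 3,Taxon 5)).
Changes per character on this tree: enlarged canines: 1; keeled scales: 1; stem photosynthetic: 1; book lungs: 1; caudal autotomy: 1.
Total = 5.

5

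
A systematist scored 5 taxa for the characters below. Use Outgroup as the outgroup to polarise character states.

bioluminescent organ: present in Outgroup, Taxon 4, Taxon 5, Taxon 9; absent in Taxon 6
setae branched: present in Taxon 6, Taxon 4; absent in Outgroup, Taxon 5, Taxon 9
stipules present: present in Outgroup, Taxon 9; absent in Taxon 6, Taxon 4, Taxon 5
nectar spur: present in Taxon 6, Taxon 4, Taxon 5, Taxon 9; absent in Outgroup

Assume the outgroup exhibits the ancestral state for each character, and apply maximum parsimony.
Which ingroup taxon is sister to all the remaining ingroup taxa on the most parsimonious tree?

Taxon 9

Character polarity is set by the outgroup: the derived state is whichever differs from the outgroup's state, so for bioluminescent organ, stipules present the derived state is 'absent', and for the remaining characters it is 'present'.
bioluminescent organ (derived state 'absent') is unique to Taxon 6 (autapomorphy; uninformative for grouping).
Only Taxon 4 and Taxon 6 show the derived state 'present' for setae branched, supporting them as a clade.
Only Taxon 4, Taxon 5, and Taxon 6 show the derived state 'absent' for stipules present, supporting them as a clade.
All ingroup taxa share the derived state 'present' for nectar spur; it defines the ingroup but does not resolve relationships within it.
Most parsimonious ingroup topology: (((Taxon 6,Taxon 4),Taxon 5),Taxon 9).
Taxon 9 is sister to the clade containing all other ingroup taxa, so it is the earliest-diverging (most basal) ingroup lineage.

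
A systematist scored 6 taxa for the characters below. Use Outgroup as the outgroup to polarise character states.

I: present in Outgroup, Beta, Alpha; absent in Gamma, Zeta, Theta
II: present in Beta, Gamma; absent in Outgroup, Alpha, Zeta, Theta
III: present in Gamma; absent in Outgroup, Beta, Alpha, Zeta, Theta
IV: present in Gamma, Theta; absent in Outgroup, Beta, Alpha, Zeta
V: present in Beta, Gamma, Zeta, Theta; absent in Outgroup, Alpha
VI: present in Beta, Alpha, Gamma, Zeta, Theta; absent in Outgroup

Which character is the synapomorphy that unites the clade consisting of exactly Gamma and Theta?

Character polarity is set by the outgroup: the derived state is whichever differs from the outgroup's state, so for I the derived state is 'absent', and for the remaining characters it is 'present'.
Only Gamma, Theta, and Zeta show the derived state 'absent' for I, supporting them as a clade.
II groups Beta and Gamma, which is incompatible with the clades supported by the remaining characters; treating it as convergent (homoplasy) costs fewer steps than any alternative tree.
III: derived state 'present' in Gamma only — an autapomorphy, so it tells us nothing about relationships among taxa.
IV: derived state 'present' in Gamma and Theta only — synapomorphy for {Gamma, Theta}.
V: derived state 'present' in Beta, Gamma, Theta, and Zeta only — synapomorphy for {Beta, Gamma, Theta, Zeta}.
All ingroup taxa share the derived state 'present' for VI; it defines the ingroup but does not resolve relationships within it.
Most parsimonious ingroup topology: ((Beta,((Gamma,Theta),Zeta)),Alpha).
The clade {Gamma, Theta} is supported by IV: its derived state 'present' occurs in exactly those taxa and in no other taxon (including the outgroup).

IV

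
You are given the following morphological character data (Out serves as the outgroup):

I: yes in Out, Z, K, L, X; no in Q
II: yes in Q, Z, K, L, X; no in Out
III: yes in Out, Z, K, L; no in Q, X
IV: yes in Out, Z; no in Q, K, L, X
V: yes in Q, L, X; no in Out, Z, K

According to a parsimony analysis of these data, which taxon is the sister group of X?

Q

Character polarity is set by the outgroup: the derived state is whichever differs from the outgroup's state, so for I, III, IV the derived state is 'no', and for the remaining characters it is 'yes'.
I (derived state 'no') is unique to Q (autapomorphy; uninformative for grouping).
II (derived state 'yes') is shared by all ingroup taxa — unites the whole ingroup.
III: derived state 'no' in Q and X only — synapomorphy for {Q, X}.
IV (derived state 'no') is shared by K, L, Q, and X — a synapomorphy uniting that clade.
Only L, Q, and X show the derived state 'yes' for V, supporting them as a clade.
Most parsimonious ingroup topology: ((K,((X,Q),L)),Z).
X and Q form a cherry on this tree, so they are sister taxa.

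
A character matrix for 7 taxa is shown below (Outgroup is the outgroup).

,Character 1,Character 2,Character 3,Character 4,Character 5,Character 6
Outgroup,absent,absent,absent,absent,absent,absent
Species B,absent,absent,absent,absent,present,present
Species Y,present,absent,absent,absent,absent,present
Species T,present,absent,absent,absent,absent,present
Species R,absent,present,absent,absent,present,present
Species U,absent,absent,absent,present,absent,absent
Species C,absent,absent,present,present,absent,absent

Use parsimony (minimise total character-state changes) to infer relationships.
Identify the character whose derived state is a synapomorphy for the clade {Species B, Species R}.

The outgroup has state 'absent' for every character, so 'present' is the derived state throughout.
Only Species T and Species Y show the derived state 'present' for Character 1, supporting them as a clade.
Character 2: derived state 'present' in Species R only — an autapomorphy, so it tells us nothing about relationships among taxa.
Character 3: derived state 'present' in Species C only — an autapomorphy, so it tells us nothing about relationships among taxa.
Character 4 (derived state 'present') is shared by Species C and Species U — a synapomorphy uniting that clade.
Character 5: derived state 'present' in Species B and Species R only — synapomorphy for {Species B, Species R}.
Character 6: derived state 'present' in Species B, Species R, Species T, and Species Y only — synapomorphy for {Species B, Species R, Species T, Species Y}.
Most parsimonious ingroup topology: (((Species B,Species R),(Species Y,Species T)),(Species U,Species C)).
The clade {Species B, Species R} is supported by Character 5: its derived state 'present' occurs in exactly those taxa and in no other taxon (including the outgroup).

Character 5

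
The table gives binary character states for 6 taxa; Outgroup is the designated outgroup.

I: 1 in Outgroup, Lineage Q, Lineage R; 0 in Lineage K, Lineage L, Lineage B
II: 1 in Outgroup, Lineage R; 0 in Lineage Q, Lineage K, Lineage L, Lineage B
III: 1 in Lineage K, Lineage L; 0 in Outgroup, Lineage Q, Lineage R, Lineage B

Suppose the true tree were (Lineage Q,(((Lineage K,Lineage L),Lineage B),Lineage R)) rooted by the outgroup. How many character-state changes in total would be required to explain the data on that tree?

4

Map each character onto (Lineage Q,(((Lineage K,Lineage L),Lineage B),Lineage R)) (rooted by Outgroup) and count the minimum state changes it requires (Fitch parsimony):
I: 1; II: 2; III: 1.
Total tree length = 4.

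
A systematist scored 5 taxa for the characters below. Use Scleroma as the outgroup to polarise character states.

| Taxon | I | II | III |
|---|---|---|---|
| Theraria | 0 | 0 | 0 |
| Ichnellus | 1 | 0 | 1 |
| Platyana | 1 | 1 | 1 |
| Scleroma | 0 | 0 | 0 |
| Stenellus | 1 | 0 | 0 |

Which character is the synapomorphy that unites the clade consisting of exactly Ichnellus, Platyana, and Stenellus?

The outgroup has state '0' for every character, so '1' is the derived state throughout.
Only Ichnellus, Platyana, and Stenellus show the derived state '1' for I, supporting them as a clade.
II: derived state '1' in Platyana only — an autapomorphy, so it tells us nothing about relationships among taxa.
Only Ichnellus and Platyana show the derived state '1' for III, supporting them as a clade.
Most parsimonious ingroup topology: (Theraria,((Platyana,Ichnellus),Stenellus)).
The clade {Ichnellus, Platyana, Stenellus} is supported by I: its derived state '1' occurs in exactly those taxa and in no other taxon (including the outgroup).

I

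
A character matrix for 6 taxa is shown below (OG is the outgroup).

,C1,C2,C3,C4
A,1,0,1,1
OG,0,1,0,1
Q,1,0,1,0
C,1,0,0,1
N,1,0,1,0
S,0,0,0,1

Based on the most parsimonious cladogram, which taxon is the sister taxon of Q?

Character polarity is set by the outgroup: the derived state is whichever differs from the outgroup's state, so for C2, C4 the derived state is '0', and for the remaining characters it is '1'.
C1 (derived state '1') is shared by A, C, N, and Q — a synapomorphy uniting that clade.
C2 (derived state '0') is shared by all ingroup taxa — unites the whole ingroup.
Only A, N, and Q show the derived state '1' for C3, supporting them as a clade.
C4: derived state '0' in N and Q only — synapomorphy for {N, Q}.
Most parsimonious ingroup topology: (((A,(N,Q)),C),S).
Q and N form a cherry on this tree, so they are sister taxa.

N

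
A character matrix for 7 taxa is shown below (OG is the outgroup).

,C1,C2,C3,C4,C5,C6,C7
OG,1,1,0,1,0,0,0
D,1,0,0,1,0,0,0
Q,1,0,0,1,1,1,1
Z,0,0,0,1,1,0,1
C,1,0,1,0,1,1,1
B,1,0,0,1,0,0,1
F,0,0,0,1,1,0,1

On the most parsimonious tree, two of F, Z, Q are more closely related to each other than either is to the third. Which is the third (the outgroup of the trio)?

Character polarity is set by the outgroup: the derived state is whichever differs from the outgroup's state, so for C1, C2, C4 the derived state is '0', and for the remaining characters it is '1'.
C1: derived state '0' in F and Z only — synapomorphy for {F, Z}.
C2 (derived state '0') is shared by all ingroup taxa — unites the whole ingroup.
C3 (derived state '1') is unique to C (autapomorphy; uninformative for grouping).
C4: derived state '0' in C only — an autapomorphy, so it tells us nothing about relationships among taxa.
C5 (derived state '1') is shared by C, F, Q, and Z — a synapomorphy uniting that clade.
C6 (derived state '1') is shared by C and Q — a synapomorphy uniting that clade.
Only B, C, F, Q, and Z show the derived state '1' for C7, supporting them as a clade.
Most parsimonious ingroup topology: (D,(((Q,C),(Z,F)),B)).
Z and F share a more recent common ancestor with each other than either does with Q, so Q is the least closely related of the three.

Q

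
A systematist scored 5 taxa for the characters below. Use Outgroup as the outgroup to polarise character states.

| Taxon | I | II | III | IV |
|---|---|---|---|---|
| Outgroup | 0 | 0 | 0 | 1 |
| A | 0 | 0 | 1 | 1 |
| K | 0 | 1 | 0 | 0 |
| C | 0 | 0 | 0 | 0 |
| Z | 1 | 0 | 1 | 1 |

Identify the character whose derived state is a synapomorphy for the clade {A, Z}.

III

Character polarity is set by the outgroup: the derived state is whichever differs from the outgroup's state, so for IV the derived state is '0', and for the remaining characters it is '1'.
I (derived state '1') is unique to Z (autapomorphy; uninformative for grouping).
II: derived state '1' in K only — an autapomorphy, so it tells us nothing about relationships among taxa.
III (derived state '1') is shared by A and Z — a synapomorphy uniting that clade.
Only C and K show the derived state '0' for IV, supporting them as a clade.
Most parsimonious ingroup topology: ((A,Z),(K,C)).
The clade {A, Z} is supported by III: its derived state '1' occurs in exactly those taxa and in no other taxon (including the outgroup).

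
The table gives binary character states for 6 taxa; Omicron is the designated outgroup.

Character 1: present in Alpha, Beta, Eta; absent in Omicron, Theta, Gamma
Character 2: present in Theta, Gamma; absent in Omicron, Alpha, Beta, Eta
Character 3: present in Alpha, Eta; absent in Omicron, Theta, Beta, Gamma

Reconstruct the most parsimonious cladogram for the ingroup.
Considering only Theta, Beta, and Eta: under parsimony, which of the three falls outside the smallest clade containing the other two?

The outgroup has state 'absent' for every character, so 'present' is the derived state throughout.
Character 1 (derived state 'present') is shared by Alpha, Beta, and Eta — a synapomorphy uniting that clade.
Character 2 (derived state 'present') is shared by Gamma and Theta — a synapomorphy uniting that clade.
Only Alpha and Eta show the derived state 'present' for Character 3, supporting them as a clade.
Most parsimonious ingroup topology: ((Theta,Gamma),((Alpha,Eta),Beta)).
Eta and Beta share a more recent common ancestor with each other than either does with Theta, so Theta is the least closely related of the three.

Theta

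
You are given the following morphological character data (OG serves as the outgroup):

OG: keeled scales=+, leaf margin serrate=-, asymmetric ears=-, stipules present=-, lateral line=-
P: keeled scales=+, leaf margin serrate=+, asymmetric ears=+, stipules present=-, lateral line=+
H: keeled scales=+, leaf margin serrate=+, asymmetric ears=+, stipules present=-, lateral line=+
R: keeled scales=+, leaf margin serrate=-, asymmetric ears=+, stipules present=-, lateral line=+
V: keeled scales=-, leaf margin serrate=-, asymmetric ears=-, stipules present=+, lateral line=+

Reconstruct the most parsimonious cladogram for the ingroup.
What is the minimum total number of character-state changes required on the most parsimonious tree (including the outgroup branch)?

5

Character polarity is set by the outgroup: the derived state is whichever differs from the outgroup's state, so for keeled scales the derived state is '-', and for the remaining characters it is '+'.
keeled scales (derived state '-') is unique to V (autapomorphy; uninformative for grouping).
leaf margin serrate (derived state '+') is shared by H and P — a synapomorphy uniting that clade.
asymmetric ears: derived state '+' in H, P, and R only — synapomorphy for {H, P, R}.
stipules present: derived state '+' in V only — an autapomorphy, so it tells us nothing about relationships among taxa.
lateral line (derived state '+') is shared by all ingroup taxa — unites the whole ingroup.
Most parsimonious ingroup topology: (((P,H),R),V).
Changes per character on this tree: keeled scales: 1; leaf margin serrate: 1; asymmetric ears: 1; stipules present: 1; lateral line: 1.
Total = 5.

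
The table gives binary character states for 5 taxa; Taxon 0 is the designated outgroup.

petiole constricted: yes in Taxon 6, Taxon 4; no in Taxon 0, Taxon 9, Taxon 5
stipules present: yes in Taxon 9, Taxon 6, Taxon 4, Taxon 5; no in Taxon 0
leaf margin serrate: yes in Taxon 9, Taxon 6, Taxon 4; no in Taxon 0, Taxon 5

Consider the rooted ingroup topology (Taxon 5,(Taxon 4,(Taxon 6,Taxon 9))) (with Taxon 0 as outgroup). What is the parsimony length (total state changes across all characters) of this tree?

4

Map each character onto (Taxon 5,(Taxon 4,(Taxon 6,Taxon 9))) (rooted by Taxon 0) and count the minimum state changes it requires (Fitch parsimony):
petiole constricted: 2; stipules present: 1; leaf margin serrate: 1.
Total tree length = 4.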